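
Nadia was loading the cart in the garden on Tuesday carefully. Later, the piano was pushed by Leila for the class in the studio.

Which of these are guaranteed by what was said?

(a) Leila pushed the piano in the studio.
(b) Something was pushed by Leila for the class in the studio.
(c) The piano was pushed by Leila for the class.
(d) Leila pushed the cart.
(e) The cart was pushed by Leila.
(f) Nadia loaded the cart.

(a) Entailed — the original entails any weakening of itself; this just drops 'for the class'.
(b) Entailed — generalizing the patient leaves a sub-description the original still satisfies.
(c) Entailed — every conjunct here is already in the original pushing event.
(d) Not entailed — Leila pushed the piano, not the cart; the cart belongs to the loading event.
(e) Not entailed — Leila pushed the piano, not the cart; the cart belongs to the loading event.
(f) Not entailed — 'was loading' is progressive on an accomplishment; it does not entail the completed 'loaded'.

(a), (b), (c)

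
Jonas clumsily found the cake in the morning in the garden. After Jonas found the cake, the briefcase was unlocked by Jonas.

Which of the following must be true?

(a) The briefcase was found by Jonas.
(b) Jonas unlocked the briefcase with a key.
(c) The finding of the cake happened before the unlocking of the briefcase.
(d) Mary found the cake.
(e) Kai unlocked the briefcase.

(a) Not entailed — Jonas found the cake, not the briefcase; the briefcase belongs to the unlocking event.
(b) Not entailed — 'with a key' adds information not in the original event.
(c) Entailed — the narrative places the finding before the unlocking.
(d) Not entailed — the passage has Jonas finding the cake, not Mary.
(e) Not entailed — the passage has Jonas unlocking the briefcase, not Kai.

(c)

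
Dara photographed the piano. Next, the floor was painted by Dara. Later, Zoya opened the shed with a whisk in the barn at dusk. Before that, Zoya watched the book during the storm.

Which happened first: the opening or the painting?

The connectives place the painting before the opening.

the painting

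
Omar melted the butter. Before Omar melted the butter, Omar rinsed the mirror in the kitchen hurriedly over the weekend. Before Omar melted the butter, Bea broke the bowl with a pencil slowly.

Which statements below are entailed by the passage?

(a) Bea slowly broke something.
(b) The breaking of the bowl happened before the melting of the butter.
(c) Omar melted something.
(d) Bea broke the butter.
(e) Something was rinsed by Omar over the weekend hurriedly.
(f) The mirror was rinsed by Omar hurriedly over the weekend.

(a), (b), (c), (e), (f)

(a) Entailed — this follows by dropping conjuncts from the breaking event's description.
(b) Entailed — the narrative places the breaking before the melting.
(c) Entailed — every conjunct here is already in the original melting event.
(d) Not entailed — Bea broke the bowl, not the butter; the butter belongs to the melting event.
(e) Entailed — the original entails any weakening of itself; this just drops 'in the kitchen' and generalizes the patient.
(f) Entailed — every conjunct here is already in the original rinsing event.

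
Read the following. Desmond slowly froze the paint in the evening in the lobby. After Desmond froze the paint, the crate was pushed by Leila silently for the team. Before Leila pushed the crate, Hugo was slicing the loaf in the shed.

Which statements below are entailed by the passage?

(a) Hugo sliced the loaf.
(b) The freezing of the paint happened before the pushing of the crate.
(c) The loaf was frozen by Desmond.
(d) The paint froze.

(b), (d)

(a) Not entailed — 'was slicing' is progressive on an accomplishment; it does not entail the completed 'sliced'.
(b) Entailed — the narrative places the freezing before the pushing.
(c) Not entailed — Desmond froze the paint, not the loaf; the loaf belongs to the slicing event.
(d) Entailed — 'Desmond froze the paint' is causative; it entails the inchoative 'the paint froze'.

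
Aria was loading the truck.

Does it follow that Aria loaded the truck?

'was loading' is progressive; for an accomplishment like 'load the truck', it doesn't entail completion.

no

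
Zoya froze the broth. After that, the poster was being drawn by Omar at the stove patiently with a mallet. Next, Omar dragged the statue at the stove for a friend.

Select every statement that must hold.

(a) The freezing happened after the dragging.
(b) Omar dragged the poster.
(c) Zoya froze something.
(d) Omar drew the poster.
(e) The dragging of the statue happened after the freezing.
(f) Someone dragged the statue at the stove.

(a) Not entailed — the narrative places the freezing before the dragging, not after.
(b) Not entailed — Omar dragged the statue, not the poster; the poster belongs to the drawing event.
(c) Entailed — the original entails any weakening of itself; this just generalizes the patient.
(d) Not entailed — 'was drawing' is progressive on an accomplishment; it does not entail the completed 'drew'.
(e) Entailed — the narrative places the freezing before the dragging.
(f) Entailed — every conjunct here is already in the original dragging event.

(c), (e), (f)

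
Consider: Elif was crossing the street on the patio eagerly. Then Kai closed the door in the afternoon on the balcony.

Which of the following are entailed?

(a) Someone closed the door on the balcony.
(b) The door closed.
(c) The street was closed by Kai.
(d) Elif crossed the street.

(a) Entailed — dropping 'in the afternoon' and generalizing the agent leaves a sub-description the original still satisfies.
(b) Entailed — 'Kai closed the door' is causative; it entails the inchoative 'the door closed'.
(c) Not entailed — Kai closed the door, not the street; the street belongs to the crossing event.
(d) Not entailed — 'was crossing' is progressive on an accomplishment; it does not entail the completed 'crossed'.

(a), (b)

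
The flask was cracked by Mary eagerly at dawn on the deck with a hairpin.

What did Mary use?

'with a hairpin' marks the instrument of the cracking event.

a hairpin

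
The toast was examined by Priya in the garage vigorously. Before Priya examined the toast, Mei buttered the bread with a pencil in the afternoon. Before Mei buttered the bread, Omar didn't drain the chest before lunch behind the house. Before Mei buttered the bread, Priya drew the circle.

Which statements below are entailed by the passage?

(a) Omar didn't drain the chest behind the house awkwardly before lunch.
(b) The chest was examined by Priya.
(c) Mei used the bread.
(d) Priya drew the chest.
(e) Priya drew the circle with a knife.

(a)

(a) Entailed — under negation, adding a further restriction is entailed: if no such draining event occurred, none occurred awkwardly either.
(b) Not entailed — Priya examined the toast, not the chest; the chest belongs to the draining event.
(c) Not entailed — the bread is the patient, not an instrument — Mei used a pencil.
(d) Not entailed — Priya drew the circle, not the chest; the chest belongs to the draining event.
(e) Not entailed — 'with a knife' adds information not in the original event.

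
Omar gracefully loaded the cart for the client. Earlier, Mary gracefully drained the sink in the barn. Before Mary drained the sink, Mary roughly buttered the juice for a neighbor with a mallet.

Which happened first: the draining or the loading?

the draining

The connectives place the draining before the loading.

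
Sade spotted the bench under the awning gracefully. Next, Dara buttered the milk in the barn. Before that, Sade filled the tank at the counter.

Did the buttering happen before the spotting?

no

The narrative orders the spotting before the buttering.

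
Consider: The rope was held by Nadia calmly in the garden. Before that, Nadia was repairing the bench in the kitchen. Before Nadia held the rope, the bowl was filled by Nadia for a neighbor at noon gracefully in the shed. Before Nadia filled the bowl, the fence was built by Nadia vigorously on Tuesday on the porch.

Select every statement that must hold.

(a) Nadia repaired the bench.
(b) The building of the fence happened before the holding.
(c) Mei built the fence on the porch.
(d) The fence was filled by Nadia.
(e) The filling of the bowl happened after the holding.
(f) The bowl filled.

(b), (f)

(a) Not entailed — 'was repairing' is progressive on an accomplishment; it does not entail the completed 'repaired'.
(b) Entailed — the narrative places the building before the holding.
(c) Not entailed — the passage has Nadia building the fence, not Mei.
(d) Not entailed — Nadia filled the bowl, not the fence; the fence belongs to the building event.
(e) Not entailed — the narrative places the filling before the holding, not after.
(f) Entailed — 'Nadia filled the bowl' is causative; it entails the inchoative 'the bowl filled'.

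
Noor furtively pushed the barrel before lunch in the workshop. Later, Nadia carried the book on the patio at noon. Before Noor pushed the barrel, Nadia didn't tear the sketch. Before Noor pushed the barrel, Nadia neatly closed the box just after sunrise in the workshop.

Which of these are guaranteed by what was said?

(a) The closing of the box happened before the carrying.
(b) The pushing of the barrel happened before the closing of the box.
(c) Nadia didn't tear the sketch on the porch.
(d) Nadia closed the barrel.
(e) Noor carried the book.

(a) Entailed — the narrative places the closing before the carrying.
(b) Not entailed — the narrative places the closing before the pushing, not after.
(c) Entailed — under negation, adding a further restriction is entailed: if no such tearing event occurred, none occurred on the porch either.
(d) Not entailed — Nadia closed the box, not the barrel; the barrel belongs to the pushing event.
(e) Not entailed — the passage has Nadia carrying the book, not Noor.

(a), (c)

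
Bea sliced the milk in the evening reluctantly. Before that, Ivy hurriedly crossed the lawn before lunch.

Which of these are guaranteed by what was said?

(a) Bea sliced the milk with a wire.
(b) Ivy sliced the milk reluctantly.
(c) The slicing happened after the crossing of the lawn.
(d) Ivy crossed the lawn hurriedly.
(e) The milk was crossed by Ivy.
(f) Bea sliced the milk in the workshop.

(a) Not entailed — 'with a wire' adds information not in the original event.
(b) Not entailed — the passage has Bea slicing the milk, not Ivy.
(c) Entailed — the narrative places the crossing before the slicing.
(d) Entailed — this follows by dropping conjuncts from the crossing event's description.
(e) Not entailed — Ivy crossed the lawn, not the milk; the milk belongs to the slicing event.
(f) Not entailed — 'in the workshop' adds information not in the original event.

(c), (d)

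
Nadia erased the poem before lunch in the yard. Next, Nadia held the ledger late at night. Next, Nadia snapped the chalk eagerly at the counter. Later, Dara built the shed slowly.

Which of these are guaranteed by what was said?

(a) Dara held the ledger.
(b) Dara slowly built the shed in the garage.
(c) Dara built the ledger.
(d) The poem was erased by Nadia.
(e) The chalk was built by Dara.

(d)

(a) Not entailed — the passage has Nadia holding the ledger, not Dara.
(b) Not entailed — 'in the garage' adds information not in the original event.
(c) Not entailed — Dara built the shed, not the ledger; the ledger belongs to the holding event.
(d) Entailed — dropping 'before lunch', 'in the yard' leaves a sub-description the original still satisfies.
(e) Not entailed — Dara built the shed, not the chalk; the chalk belongs to the snapping event.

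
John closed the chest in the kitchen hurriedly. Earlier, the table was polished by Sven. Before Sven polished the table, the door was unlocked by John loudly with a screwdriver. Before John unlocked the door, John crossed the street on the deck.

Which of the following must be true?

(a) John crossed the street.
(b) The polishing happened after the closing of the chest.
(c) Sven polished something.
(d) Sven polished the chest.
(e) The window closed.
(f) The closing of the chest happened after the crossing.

(a) Entailed — dropping 'on the deck' leaves a sub-description the original still satisfies.
(b) Not entailed — the narrative places the polishing before the closing, not after.
(c) Entailed — the original entails any weakening of itself; this just generalizes the patient.
(d) Not entailed — Sven polished the table, not the chest; the chest belongs to the closing event.
(e) Not entailed — the chest is what closed, not the window.
(f) Entailed — the narrative places the crossing before the closing.

(a), (c), (f)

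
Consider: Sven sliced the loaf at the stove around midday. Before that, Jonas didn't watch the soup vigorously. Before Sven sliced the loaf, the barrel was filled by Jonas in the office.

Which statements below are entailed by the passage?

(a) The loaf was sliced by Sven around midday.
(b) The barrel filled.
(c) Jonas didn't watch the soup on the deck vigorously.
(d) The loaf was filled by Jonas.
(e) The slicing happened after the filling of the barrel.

(a) Entailed — this follows by dropping conjuncts from the slicing event's description.
(b) Entailed — 'Jonas filled the barrel' is causative; it entails the inchoative 'the barrel filled'.
(c) Entailed — under negation, adding a further restriction is entailed: if no such watching event occurred, none occurred on the deck either.
(d) Not entailed — Jonas filled the barrel, not the loaf; the loaf belongs to the slicing event.
(e) Entailed — the narrative places the filling before the slicing.

(a), (b), (c), (e)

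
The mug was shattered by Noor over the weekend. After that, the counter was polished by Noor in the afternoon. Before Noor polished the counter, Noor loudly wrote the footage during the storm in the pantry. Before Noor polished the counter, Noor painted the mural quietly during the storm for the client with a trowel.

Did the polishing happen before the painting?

no

The narrative orders the painting before the polishing.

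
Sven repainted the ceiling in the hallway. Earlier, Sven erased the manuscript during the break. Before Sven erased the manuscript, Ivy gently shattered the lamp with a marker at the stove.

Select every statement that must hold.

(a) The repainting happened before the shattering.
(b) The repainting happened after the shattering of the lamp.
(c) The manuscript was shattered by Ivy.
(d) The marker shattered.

(a) Not entailed — the narrative places the shattering before the repainting, not after.
(b) Entailed — the narrative places the shattering before the repainting.
(c) Not entailed — Ivy shattered the lamp, not the manuscript; the manuscript belongs to the erasing event.
(d) Not entailed — the lamp is what shattered, not the marker.

(b)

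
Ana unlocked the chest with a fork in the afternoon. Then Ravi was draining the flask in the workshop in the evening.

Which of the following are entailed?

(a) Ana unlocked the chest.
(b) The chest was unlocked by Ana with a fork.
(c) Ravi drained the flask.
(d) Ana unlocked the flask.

(a), (b)

(a) Entailed — the original entails any weakening of itself; this just drops 'with a fork', 'in the afternoon'.
(b) Entailed — every conjunct here is already in the original unlocking event.
(c) Not entailed — 'was draining' is progressive on an accomplishment; it does not entail the completed 'drained'.
(d) Not entailed — Ana unlocked the chest, not the flask; the flask belongs to the draining event.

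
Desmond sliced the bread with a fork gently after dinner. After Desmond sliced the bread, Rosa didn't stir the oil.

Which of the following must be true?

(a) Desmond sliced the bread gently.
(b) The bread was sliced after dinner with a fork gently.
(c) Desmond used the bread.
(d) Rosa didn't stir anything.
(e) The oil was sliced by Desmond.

(a), (b)

(a) Entailed — this follows by dropping conjuncts from the slicing event's description.
(b) Entailed — every conjunct here is already in the original slicing event.
(c) Not entailed — the bread is the patient, not an instrument — Desmond used a fork.
(d) Not entailed — the original only denies this specific event; Rosa may have stirred something else.
(e) Not entailed — Desmond sliced the bread, not the oil; the oil belongs to the stirring event.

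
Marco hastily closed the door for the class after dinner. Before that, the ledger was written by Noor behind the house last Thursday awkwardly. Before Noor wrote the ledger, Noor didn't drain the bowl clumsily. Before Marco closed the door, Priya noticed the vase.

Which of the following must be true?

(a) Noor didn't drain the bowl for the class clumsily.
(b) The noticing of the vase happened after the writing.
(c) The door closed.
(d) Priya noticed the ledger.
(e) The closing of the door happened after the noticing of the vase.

(a), (c), (e)

(a) Entailed — under negation, adding a further restriction is entailed: if no such draining event occurred, none occurred for the class either.
(b) Not entailed — the narrative doesn't order the writing relative to the noticing.
(c) Entailed — 'Marco closed the door' is causative; it entails the inchoative 'the door closed'.
(d) Not entailed — Priya noticed the vase, not the ledger; the ledger belongs to the writing event.
(e) Entailed — the narrative places the noticing before the closing.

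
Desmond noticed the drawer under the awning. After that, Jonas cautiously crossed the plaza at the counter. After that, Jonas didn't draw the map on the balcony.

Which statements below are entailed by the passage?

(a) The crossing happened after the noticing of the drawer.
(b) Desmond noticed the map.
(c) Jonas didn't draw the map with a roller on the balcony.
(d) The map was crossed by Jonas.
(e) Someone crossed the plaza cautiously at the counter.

(a), (c), (e)

(a) Entailed — the narrative places the noticing before the crossing.
(b) Not entailed — Desmond noticed the drawer, not the map; the map belongs to the drawing event.
(c) Entailed — under negation, adding a further restriction is entailed: if no such drawing event occurred, none occurred with a roller either.
(d) Not entailed — Jonas crossed the plaza, not the map; the map belongs to the drawing event.
(e) Entailed — generalizing the agent leaves a sub-description the original still satisfies.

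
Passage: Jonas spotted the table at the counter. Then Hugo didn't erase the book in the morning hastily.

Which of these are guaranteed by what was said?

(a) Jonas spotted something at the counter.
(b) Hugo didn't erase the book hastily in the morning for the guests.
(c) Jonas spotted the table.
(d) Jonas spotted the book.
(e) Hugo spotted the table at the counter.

(a) Entailed — the original entails any weakening of itself; this just generalizes the patient.
(b) Entailed — under negation, adding a further restriction is entailed: if no such erasing event occurred, none occurred for the guests either.
(c) Entailed — the original entails any weakening of itself; this just drops 'at the counter'.
(d) Not entailed — Jonas spotted the table, not the book; the book belongs to the erasing event.
(e) Not entailed — the passage has Jonas spotting the table, not Hugo.

(a), (b), (c)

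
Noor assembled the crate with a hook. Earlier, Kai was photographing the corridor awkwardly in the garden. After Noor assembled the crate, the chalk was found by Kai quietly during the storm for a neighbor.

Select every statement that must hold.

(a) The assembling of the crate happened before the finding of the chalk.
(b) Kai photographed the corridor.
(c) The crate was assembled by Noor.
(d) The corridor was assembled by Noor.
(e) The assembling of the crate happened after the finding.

(a), (c)

(a) Entailed — the narrative places the assembling before the finding.
(b) Not entailed — 'was photographing' is progressive on an accomplishment; it does not entail the completed 'photographed'.
(c) Entailed — every conjunct here is already in the original assembling event.
(d) Not entailed — Noor assembled the crate, not the corridor; the corridor belongs to the photographing event.
(e) Not entailed — the narrative places the assembling before the finding, not after.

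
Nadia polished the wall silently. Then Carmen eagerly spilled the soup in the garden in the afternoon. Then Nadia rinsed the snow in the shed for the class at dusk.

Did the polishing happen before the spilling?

yes

The narrative orders the polishing before the spilling.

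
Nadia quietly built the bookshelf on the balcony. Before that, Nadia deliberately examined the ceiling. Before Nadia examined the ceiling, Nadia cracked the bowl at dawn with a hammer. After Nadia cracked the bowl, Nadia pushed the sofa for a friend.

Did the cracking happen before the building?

yes

The narrative orders the cracking before the building.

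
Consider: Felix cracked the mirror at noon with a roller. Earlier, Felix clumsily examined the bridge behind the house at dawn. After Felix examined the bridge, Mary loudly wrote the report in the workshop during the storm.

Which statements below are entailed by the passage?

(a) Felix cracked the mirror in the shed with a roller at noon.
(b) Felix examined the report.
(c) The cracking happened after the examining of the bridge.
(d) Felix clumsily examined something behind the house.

(c), (d)

(a) Not entailed — 'in the shed' adds information not in the original event.
(b) Not entailed — Felix examined the bridge, not the report; the report belongs to the writing event.
(c) Entailed — the narrative places the examining before the cracking.
(d) Entailed — the original entails any weakening of itself; this just drops 'at dawn' and generalizes the patient.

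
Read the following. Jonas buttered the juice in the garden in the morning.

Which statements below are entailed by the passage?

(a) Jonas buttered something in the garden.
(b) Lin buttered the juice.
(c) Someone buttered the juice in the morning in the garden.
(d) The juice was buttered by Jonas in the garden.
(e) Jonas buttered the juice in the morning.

(a) Entailed — dropping 'in the morning' and generalizing the patient leaves a sub-description the original still satisfies.
(b) Not entailed — the passage has Jonas buttering the juice, not Lin.
(c) Entailed — this follows by dropping conjuncts from the buttering event's description.
(d) Entailed — this follows by dropping conjuncts from the buttering event's description.
(e) Entailed — the original entails any weakening of itself; this just drops 'in the garden'.

(a), (c), (d), (e)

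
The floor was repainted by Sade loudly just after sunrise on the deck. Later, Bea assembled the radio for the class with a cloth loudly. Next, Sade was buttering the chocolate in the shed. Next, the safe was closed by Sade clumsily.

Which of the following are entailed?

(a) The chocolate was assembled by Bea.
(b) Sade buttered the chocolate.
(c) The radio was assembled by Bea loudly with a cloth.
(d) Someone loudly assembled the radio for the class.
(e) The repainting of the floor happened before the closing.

(a) Not entailed — Bea assembled the radio, not the chocolate; the chocolate belongs to the buttering event.
(b) Not entailed — 'was buttering' is progressive on an accomplishment; it does not entail the completed 'buttered'.
(c) Entailed — the original entails any weakening of itself; this just drops 'for the class'.
(d) Entailed — every conjunct here is already in the original assembling event.
(e) Entailed — the narrative places the repainting before the closing.

(c), (d), (e)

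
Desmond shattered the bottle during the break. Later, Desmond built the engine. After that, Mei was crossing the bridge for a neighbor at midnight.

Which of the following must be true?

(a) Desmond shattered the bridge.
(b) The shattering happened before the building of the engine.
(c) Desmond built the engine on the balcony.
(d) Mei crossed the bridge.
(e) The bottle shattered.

(b), (e)

(a) Not entailed — Desmond shattered the bottle, not the bridge; the bridge belongs to the crossing event.
(b) Entailed — the narrative places the shattering before the building.
(c) Not entailed — 'on the balcony' adds information not in the original event.
(d) Not entailed — 'was crossing' is progressive on an accomplishment; it does not entail the completed 'crossed'.
(e) Entailed — 'Desmond shattered the bottle' is causative; it entails the inchoative 'the bottle shattered'.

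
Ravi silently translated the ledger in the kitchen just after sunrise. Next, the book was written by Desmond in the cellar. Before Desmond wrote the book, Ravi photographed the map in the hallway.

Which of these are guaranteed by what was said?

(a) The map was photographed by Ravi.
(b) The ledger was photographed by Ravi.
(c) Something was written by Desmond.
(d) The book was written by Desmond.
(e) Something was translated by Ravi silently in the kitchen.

(a) Entailed — dropping 'in the hallway' leaves a sub-description the original still satisfies.
(b) Not entailed — Ravi photographed the map, not the ledger; the ledger belongs to the translating event.
(c) Entailed — every conjunct here is already in the original writing event.
(d) Entailed — every conjunct here is already in the original writing event.
(e) Entailed — every conjunct here is already in the original translating event.

(a), (c), (d), (e)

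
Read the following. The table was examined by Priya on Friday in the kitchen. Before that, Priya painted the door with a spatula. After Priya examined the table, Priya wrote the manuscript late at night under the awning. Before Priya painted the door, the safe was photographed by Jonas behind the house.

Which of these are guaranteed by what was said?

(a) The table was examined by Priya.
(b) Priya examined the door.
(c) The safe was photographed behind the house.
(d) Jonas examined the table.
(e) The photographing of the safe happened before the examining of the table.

(a), (c), (e)

(a) Entailed — dropping 'in the kitchen', 'on Friday' leaves a sub-description the original still satisfies.
(b) Not entailed — Priya examined the table, not the door; the door belongs to the painting event.
(c) Entailed — this follows by dropping conjuncts from the photographing event's description.
(d) Not entailed — the passage has Priya examining the table, not Jonas.
(e) Entailed — the narrative places the photographing before the examining.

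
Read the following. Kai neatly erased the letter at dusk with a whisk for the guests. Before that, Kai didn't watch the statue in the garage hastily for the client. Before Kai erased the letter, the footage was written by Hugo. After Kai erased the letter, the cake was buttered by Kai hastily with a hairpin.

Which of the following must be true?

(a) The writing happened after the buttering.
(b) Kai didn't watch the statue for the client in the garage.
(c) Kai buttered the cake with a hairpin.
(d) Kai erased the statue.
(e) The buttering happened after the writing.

(a) Not entailed — the narrative places the writing before the buttering, not after.
(b) Not entailed — dropping 'hastily' under negation is not valid — the original leaves open that Kai watched the statue some other way.
(c) Entailed — every conjunct here is already in the original buttering event.
(d) Not entailed — Kai erased the letter, not the statue; the statue belongs to the watching event.
(e) Entailed — the narrative places the writing before the buttering.

(c), (e)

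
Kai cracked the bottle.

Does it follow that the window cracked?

Nothing is said about any window; only the bottle is affected.

no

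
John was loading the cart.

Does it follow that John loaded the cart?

'was loading' is progressive; for an accomplishment like 'load the cart', it doesn't entail completion.

no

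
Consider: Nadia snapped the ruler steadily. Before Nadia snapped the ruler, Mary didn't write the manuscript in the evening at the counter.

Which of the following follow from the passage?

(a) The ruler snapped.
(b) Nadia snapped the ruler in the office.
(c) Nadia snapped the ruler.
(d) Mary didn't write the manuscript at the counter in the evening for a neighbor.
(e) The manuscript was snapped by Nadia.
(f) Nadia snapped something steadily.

(a) Entailed — 'Nadia snapped the ruler' is causative; it entails the inchoative 'the ruler snapped'.
(b) Not entailed — 'in the office' adds information not in the original event.
(c) Entailed — dropping 'steadily' leaves a sub-description the original still satisfies.
(d) Entailed — under negation, adding a further restriction is entailed: if no such writing event occurred, none occurred for a neighbor either.
(e) Not entailed — Nadia snapped the ruler, not the manuscript; the manuscript belongs to the writing event.
(f) Entailed — this follows by dropping conjuncts from the snapping event's description.

(a), (c), (d), (f)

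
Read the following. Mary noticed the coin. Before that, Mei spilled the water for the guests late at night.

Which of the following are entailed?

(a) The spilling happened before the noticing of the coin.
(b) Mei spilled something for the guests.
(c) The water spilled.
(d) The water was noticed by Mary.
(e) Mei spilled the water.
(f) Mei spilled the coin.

(a), (b), (c), (e)

(a) Entailed — the narrative places the spilling before the noticing.
(b) Entailed — this follows by dropping conjuncts from the spilling event's description.
(c) Entailed — 'Mei spilled the water' is causative; it entails the inchoative 'the water spilled'.
(d) Not entailed — Mary noticed the coin, not the water; the water belongs to the spilling event.
(e) Entailed — dropping 'for the guests', 'late at night' leaves a sub-description the original still satisfies.
(f) Not entailed — Mei spilled the water, not the coin; the coin belongs to the noticing event.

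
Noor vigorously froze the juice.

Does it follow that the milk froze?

no

Nothing is said about any milk; only the juice is affected.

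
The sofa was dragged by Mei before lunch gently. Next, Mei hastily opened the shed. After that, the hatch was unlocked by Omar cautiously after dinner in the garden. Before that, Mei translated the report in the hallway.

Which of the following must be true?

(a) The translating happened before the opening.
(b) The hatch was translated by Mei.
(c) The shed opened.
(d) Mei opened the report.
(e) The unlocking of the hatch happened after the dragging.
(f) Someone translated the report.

(a) Not entailed — the narrative doesn't order the translating relative to the opening.
(b) Not entailed — Mei translated the report, not the hatch; the hatch belongs to the unlocking event.
(c) Entailed — 'Mei opened the shed' is causative; it entails the inchoative 'the shed opened'.
(d) Not entailed — Mei opened the shed, not the report; the report belongs to the translating event.
(e) Entailed — the narrative places the dragging before the unlocking.
(f) Entailed — this follows by dropping conjuncts from the translating event's description.

(c), (e), (f)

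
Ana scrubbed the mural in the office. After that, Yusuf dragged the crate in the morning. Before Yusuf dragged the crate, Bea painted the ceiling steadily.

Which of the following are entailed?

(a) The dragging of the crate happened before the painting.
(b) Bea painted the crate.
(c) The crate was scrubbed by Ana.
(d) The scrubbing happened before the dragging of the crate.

(a) Not entailed — the narrative places the painting before the dragging, not after.
(b) Not entailed — Bea painted the ceiling, not the crate; the crate belongs to the dragging event.
(c) Not entailed — Ana scrubbed the mural, not the crate; the crate belongs to the dragging event.
(d) Entailed — the narrative places the scrubbing before the dragging.

(d)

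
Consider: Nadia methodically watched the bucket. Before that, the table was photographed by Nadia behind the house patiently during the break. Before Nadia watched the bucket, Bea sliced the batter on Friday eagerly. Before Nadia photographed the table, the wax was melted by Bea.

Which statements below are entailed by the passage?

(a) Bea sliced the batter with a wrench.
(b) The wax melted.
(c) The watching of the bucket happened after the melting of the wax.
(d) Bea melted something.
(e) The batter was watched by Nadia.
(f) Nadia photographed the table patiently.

(a) Not entailed — 'with a wrench' adds information not in the original event.
(b) Entailed — 'Bea melted the wax' is causative; it entails the inchoative 'the wax melted'.
(c) Entailed — the narrative places the melting before the watching.
(d) Entailed — the original entails any weakening of itself; this just generalizes the patient.
(e) Not entailed — Nadia watched the bucket, not the batter; the batter belongs to the slicing event.
(f) Entailed — the original entails any weakening of itself; this just drops 'during the break', 'behind the house'.

(b), (c), (d), (f)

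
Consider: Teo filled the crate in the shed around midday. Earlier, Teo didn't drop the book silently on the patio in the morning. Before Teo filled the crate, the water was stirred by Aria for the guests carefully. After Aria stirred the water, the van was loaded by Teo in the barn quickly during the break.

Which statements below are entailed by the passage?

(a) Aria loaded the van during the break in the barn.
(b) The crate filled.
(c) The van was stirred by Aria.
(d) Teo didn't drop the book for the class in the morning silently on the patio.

(a) Not entailed — the passage has Teo loading the van, not Aria.
(b) Entailed — 'Teo filled the crate' is causative; it entails the inchoative 'the crate filled'.
(c) Not entailed — Aria stirred the water, not the van; the van belongs to the loading event.
(d) Entailed — under negation, adding a further restriction is entailed: if no such dropping event occurred, none occurred for the class either.

(b), (d)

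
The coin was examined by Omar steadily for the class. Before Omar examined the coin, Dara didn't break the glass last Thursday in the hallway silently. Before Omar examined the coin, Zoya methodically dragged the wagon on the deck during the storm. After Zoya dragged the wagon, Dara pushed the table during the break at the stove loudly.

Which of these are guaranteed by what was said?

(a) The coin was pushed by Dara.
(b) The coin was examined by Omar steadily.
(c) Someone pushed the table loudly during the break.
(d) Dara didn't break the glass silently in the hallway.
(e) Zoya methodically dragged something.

(b), (c), (e)

(a) Not entailed — Dara pushed the table, not the coin; the coin belongs to the examining event.
(b) Entailed — this follows by dropping conjuncts from the examining event's description.
(c) Entailed — dropping 'at the stove' and generalizing the agent leaves a sub-description the original still satisfies.
(d) Not entailed — dropping 'last Thursday' under negation is not valid — the original leaves open that Dara broke the glass some other way.
(e) Entailed — this follows by dropping conjuncts from the dragging event's description.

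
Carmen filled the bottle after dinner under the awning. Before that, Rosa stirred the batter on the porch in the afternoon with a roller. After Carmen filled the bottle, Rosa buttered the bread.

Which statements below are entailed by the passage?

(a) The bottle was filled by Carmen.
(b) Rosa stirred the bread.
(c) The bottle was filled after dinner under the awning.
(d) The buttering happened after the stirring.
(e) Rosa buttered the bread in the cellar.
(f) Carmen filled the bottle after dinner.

(a), (c), (d), (f)

(a) Entailed — this follows by dropping conjuncts from the filling event's description.
(b) Not entailed — Rosa stirred the batter, not the bread; the bread belongs to the buttering event.
(c) Entailed — the original entails any weakening of itself; this just generalizes the agent.
(d) Entailed — the narrative places the stirring before the buttering.
(e) Not entailed — 'in the cellar' adds information not in the original event.
(f) Entailed — dropping 'under the awning' leaves a sub-description the original still satisfies.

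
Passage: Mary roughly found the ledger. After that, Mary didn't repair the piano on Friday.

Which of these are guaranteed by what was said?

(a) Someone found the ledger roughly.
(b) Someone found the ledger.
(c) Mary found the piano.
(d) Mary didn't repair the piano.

(a), (b)

(a) Entailed — the original entails any weakening of itself; this just generalizes the agent.
(b) Entailed — the original entails any weakening of itself; this just drops 'roughly' and generalizes the agent.
(c) Not entailed — Mary found the ledger, not the piano; the piano belongs to the repairing event.
(d) Not entailed — dropping 'on Friday' under negation is not valid — the original leaves open that Mary repaired the piano some other way.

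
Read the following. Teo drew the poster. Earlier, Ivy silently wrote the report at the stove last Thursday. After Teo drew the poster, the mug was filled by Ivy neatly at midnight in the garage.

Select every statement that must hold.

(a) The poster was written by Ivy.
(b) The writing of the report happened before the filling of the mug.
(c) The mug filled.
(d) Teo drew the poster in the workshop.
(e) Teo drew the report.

(a) Not entailed — Ivy wrote the report, not the poster; the poster belongs to the drawing event.
(b) Entailed — the narrative places the writing before the filling.
(c) Entailed — 'Ivy filled the mug' is causative; it entails the inchoative 'the mug filled'.
(d) Not entailed — 'in the workshop' adds information not in the original event.
(e) Not entailed — Teo drew the poster, not the report; the report belongs to the writing event.

(b), (c)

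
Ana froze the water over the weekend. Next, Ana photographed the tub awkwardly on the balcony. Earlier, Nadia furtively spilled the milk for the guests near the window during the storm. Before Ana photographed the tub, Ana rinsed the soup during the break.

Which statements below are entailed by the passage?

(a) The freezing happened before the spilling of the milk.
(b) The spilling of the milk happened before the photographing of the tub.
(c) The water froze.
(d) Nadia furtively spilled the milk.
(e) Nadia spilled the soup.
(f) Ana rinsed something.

(b), (c), (d), (f)

(a) Not entailed — the narrative doesn't order the freezing relative to the spilling.
(b) Entailed — the narrative places the spilling before the photographing.
(c) Entailed — 'Ana froze the water' is causative; it entails the inchoative 'the water froze'.
(d) Entailed — dropping 'near the window', 'for the guests', 'during the storm' leaves a sub-description the original still satisfies.
(e) Not entailed — Nadia spilled the milk, not the soup; the soup belongs to the rinsing event.
(f) Entailed — every conjunct here is already in the original rinsing event.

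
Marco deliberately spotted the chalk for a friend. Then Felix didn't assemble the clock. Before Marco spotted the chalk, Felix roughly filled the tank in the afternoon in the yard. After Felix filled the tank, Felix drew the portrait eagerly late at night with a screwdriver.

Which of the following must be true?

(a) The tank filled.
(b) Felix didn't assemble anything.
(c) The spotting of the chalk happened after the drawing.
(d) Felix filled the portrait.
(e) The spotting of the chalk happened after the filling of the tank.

(a) Entailed — 'Felix filled the tank' is causative; it entails the inchoative 'the tank filled'.
(b) Not entailed — the original only denies this specific event; Felix may have assembled something else.
(c) Not entailed — the narrative doesn't order the drawing relative to the spotting.
(d) Not entailed — Felix filled the tank, not the portrait; the portrait belongs to the drawing event.
(e) Entailed — the narrative places the filling before the spotting.

(a), (e)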